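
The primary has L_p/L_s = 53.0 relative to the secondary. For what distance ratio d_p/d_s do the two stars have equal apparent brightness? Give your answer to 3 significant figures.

Equal flux requires L_p/d_p² = L_s/d_s², so d_p/d_s = √(L_p/L_s)
= √(53.0) = 7.280.

7.28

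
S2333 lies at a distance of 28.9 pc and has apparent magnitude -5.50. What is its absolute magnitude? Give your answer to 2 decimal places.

M = m − 5 log₁₀(d/10 pc) = -5.50 − 5 log₁₀(28.9/10)
  = -5.50 − 5 × 0.461 = -5.50 − 2.30 = -7.80.

-7.80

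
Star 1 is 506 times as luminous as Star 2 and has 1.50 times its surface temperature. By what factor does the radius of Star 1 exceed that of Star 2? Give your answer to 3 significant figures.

10.0

L ∝ R²T⁴ gives R ∝ √L / T², so
R_1/R_2 = √(506) / (1.50)² = 22.49 / 2.250 = 9.998.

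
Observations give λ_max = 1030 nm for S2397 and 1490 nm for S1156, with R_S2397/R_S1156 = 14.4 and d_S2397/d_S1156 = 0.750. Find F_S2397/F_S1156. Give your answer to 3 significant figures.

Wien's law: T_S2397/T_S1156 = λ_S1156/λ_S2397 = 1490/1030 = 1.447.
L_S2397/L_S1156 = (R_S2397/R_S1156)²(T_S2397/T_S1156)⁴ = (14.4)²(1.447)⁴ = 908.1.
F_S2397/F_S1156 = (L_S2397/L_S1156)/(d_S2397/d_S1156)² = 908.1/(0.750)² = 1614.

1.61×10^3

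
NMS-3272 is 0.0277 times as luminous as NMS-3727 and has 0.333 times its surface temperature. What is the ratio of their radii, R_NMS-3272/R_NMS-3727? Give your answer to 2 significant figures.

1.5

L ∝ R²T⁴ gives R ∝ √L / T², so
R_NMS-3272/R_NMS-3727 = √(0.0277) / (0.333)² = 0.1664 / 0.1109 = 1.501.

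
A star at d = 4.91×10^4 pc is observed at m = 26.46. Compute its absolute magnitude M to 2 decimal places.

8.00

M = m − 5 log₁₀(d/10 pc) = 26.46 − 5 log₁₀(4.91×10^4/10)
  = 26.46 − 5 × 3.691 = 26.46 − 18.46 = 8.00.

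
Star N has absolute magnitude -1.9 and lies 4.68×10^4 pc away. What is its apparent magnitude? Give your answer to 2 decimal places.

m = M + 5 log₁₀(d/10 pc) = -1.9 + 5 log₁₀(4.68×10^4/10)
  = -1.9 + 5 × 3.670 = -1.9 + 18.35 = 16.45.

16.45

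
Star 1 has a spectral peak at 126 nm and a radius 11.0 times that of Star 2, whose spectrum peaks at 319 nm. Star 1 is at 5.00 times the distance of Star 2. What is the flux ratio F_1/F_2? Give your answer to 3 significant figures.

Wien's law: T_1/T_2 = λ_2/λ_1 = 319/126 = 2.532.
L_1/L_2 = (R_1/R_2)²(T_1/T_2)⁴ = (11.0)²(2.532)⁴ = 4971.
F_1/F_2 = (L_1/L_2)/(d_1/d_2)² = 4971/(5.00)² = 198.9.

199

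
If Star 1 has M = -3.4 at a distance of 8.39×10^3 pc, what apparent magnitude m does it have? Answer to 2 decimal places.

11.22

m = M + 5 log₁₀(d/10 pc) = -3.4 + 5 log₁₀(8.39×10^3/10)
  = -3.4 + 5 × 2.924 = -3.4 + 14.62 = 11.22.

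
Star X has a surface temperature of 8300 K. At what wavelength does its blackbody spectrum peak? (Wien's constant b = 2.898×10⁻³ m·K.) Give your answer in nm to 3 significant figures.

λ_max = b/T = 2.898×10⁻³ / 8300 = 3.49×10^-7 m = 349.2 nm.

349 nm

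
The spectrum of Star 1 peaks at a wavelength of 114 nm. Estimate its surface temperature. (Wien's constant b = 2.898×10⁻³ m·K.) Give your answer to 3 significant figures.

T = b/λ_max = 2.898×10⁻³ / (114×10⁻⁹) = 2.542×10^4 K.

2.54×10^4 K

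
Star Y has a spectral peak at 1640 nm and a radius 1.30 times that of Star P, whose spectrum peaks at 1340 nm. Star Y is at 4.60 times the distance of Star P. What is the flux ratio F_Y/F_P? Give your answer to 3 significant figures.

0.0356

Wien's law: T_Y/T_P = λ_P/λ_Y = 1340/1640 = 0.8171.
L_Y/L_P = (R_Y/R_P)²(T_Y/T_P)⁴ = (1.30)²(0.8171)⁴ = 0.7532.
F_Y/F_P = (L_Y/L_P)/(d_Y/d_P)² = 0.7532/(4.60)² = 0.03560.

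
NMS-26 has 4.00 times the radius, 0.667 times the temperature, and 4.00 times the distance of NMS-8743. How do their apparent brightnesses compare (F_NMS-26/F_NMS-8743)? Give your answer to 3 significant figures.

0.198

L_NMS-26/L_NMS-8743 = (R_NMS-26/R_NMS-8743)²(T_NMS-26/T_NMS-8743)⁴ = (4.00)² × (0.667)⁴ = 3.167.
F_NMS-26/F_NMS-8743 = (L_NMS-26/L_NMS-8743)/(d_NMS-26/d_NMS-8743)² = 3.167 / (4.00)² = 0.1979.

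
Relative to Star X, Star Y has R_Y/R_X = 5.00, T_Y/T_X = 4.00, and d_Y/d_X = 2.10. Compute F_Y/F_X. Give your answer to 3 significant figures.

L_Y/L_X = (R_Y/R_X)²(T_Y/T_X)⁴ = (5.00)² × (4.00)⁴ = 6400.
F_Y/F_X = (L_Y/L_X)/(d_Y/d_X)² = 6400 / (2.10)² = 1451.

1.45×10^3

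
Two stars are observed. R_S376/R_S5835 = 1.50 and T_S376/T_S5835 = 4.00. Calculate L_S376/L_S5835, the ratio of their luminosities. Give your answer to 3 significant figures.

576

From the Stefan–Boltzmann law, L ∝ R²T⁴, so
L_S376/L_S5835 = (R_S376/R_S5835)² (T_S376/T_S5835)⁴ = (1.50)² × (4.00)⁴ = 2.250 × 256.0 = 576.0.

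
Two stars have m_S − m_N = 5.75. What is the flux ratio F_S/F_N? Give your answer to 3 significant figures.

F_S/F_N = 10^(−(m_S − m_N)/2.5) = 10^(-5.75/2.5) = 10^-2.300 = 0.005012.

0.00501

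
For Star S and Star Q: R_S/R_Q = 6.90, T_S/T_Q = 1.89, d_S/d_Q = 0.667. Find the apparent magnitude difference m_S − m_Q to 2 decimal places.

-7.84

L_S/L_Q = (6.90)²(1.89)⁴ = 607.5.
F_S/F_Q = (L_S/L_Q)/(d_S/d_Q)² = 607.5/0.4449 = 1366.
m_S − m_Q = −2.5 log₁₀(1366) = -7.84.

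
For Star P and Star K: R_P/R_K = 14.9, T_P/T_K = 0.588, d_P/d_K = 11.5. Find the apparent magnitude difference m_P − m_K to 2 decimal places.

1.74

L_P/L_K = (14.9)²(0.588)⁴ = 26.54.
F_P/F_K = (L_P/L_K)/(d_P/d_K)² = 26.54/132.2 = 0.2007.
m_P − m_K = −2.5 log₁₀(0.2007) = 1.74.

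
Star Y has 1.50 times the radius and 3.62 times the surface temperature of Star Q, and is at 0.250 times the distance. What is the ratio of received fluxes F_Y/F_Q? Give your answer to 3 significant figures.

L_Y/L_Q = (R_Y/R_Q)²(T_Y/T_Q)⁴ = (1.50)² × (3.62)⁴ = 386.4.
F_Y/F_Q = (L_Y/L_Q)/(d_Y/d_Q)² = 386.4 / (0.250)² = 6182.

6.18×10^3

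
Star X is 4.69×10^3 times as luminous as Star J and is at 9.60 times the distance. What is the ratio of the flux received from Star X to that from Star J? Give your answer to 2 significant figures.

51

F = L/(4πd²), so F_X/F_J = (L_X/L_J) / (d_X/d_J)²
= 4.69×10^3 / (9.60)² = 4.69×10^3 / 92.16 = 50.89.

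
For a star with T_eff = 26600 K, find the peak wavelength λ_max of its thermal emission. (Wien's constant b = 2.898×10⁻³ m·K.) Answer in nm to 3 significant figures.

109 nm

λ_max = b/T = 2.898×10⁻³ / 26600 = 1.09×10^-7 m = 108.9 nm.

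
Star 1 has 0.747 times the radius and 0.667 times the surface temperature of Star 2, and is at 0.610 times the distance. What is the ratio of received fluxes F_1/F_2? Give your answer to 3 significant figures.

0.297

L_1/L_2 = (R_1/R_2)²(T_1/T_2)⁴ = (0.747)² × (0.667)⁴ = 0.1104.
F_1/F_2 = (L_1/L_2)/(d_1/d_2)² = 0.1104 / (0.610)² = 0.2968.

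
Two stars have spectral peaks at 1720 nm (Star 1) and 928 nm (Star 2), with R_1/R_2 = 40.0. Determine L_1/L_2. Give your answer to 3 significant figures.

Wien's law gives T ∝ 1/λ_max, so T_1/T_2 = λ_2/λ_1 = 928/1720 = 0.5395.
Then L ∝ R²T⁴ gives L_1/L_2 = (40.0)² × (0.5395)⁴ = 1600 × 0.08474 = 135.6.

136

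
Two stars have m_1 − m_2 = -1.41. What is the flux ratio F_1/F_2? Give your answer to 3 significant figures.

3.66

F_1/F_2 = 10^(−(m_1 − m_2)/2.5) = 10^(1.41/2.5) = 10^0.564 = 3.664.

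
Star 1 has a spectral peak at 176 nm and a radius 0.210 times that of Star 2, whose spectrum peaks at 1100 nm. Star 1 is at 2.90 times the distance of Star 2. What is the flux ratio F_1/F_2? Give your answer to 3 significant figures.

Wien's law: T_1/T_2 = λ_2/λ_1 = 1100/176 = 6.250.
L_1/L_2 = (R_1/R_2)²(T_1/T_2)⁴ = (0.210)²(6.250)⁴ = 67.29.
F_1/F_2 = (L_1/L_2)/(d_1/d_2)² = 67.29/(2.90)² = 8.001.

8.00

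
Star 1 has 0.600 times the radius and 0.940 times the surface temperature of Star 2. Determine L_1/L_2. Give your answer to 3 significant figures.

0.281

From the Stefan–Boltzmann law, L ∝ R²T⁴, so
L_1/L_2 = (R_1/R_2)² (T_1/T_2)⁴ = (0.600)² × (0.940)⁴ = 0.3600 × 0.7807 = 0.2811.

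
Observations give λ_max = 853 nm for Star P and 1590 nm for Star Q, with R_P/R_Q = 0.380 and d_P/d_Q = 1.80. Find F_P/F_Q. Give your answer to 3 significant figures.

0.538

Wien's law: T_P/T_Q = λ_Q/λ_P = 1590/853 = 1.864.
L_P/L_Q = (R_P/R_Q)²(T_P/T_Q)⁴ = (0.380)²(1.864)⁴ = 1.743.
F_P/F_Q = (L_P/L_Q)/(d_P/d_Q)² = 1.743/(1.80)² = 0.5380.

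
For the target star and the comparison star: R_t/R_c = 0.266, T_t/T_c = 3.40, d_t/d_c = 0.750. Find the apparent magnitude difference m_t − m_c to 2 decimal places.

L_t/L_c = (0.266)²(3.40)⁴ = 9.455.
F_t/F_c = (L_t/L_c)/(d_t/d_c)² = 9.455/0.5625 = 16.81.
m_t − m_c = −2.5 log₁₀(16.81) = -3.06.

-3.06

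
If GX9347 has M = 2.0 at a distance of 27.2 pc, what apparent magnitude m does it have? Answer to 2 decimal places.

4.17

m = M + 5 log₁₀(d/10 pc) = 2.0 + 5 log₁₀(27.2/10)
  = 2.0 + 5 × 0.435 = 2.0 + 2.17 = 4.17.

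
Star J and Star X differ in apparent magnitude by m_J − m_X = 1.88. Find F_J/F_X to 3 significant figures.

F_J/F_X = 10^(−(m_J − m_X)/2.5) = 10^(-1.88/2.5) = 10^-0.752 = 0.1770.

0.177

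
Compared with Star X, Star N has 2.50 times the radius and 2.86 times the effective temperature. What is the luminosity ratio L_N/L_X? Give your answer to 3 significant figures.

418

From the Stefan–Boltzmann law, L ∝ R²T⁴, so
L_N/L_X = (R_N/R_X)² (T_N/T_X)⁴ = (2.50)² × (2.86)⁴ = 6.250 × 66.91 = 418.2.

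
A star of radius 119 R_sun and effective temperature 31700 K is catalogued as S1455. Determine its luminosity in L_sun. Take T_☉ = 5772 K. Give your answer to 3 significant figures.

L/L_☉ = (R/R_☉)² (T/T_☉)⁴ = (119)² × (31700/5772)⁴
       = 1.416×10^4 × (5.492)⁴ = 1.416×10^4 × 909.8 = 1.288×10^7.

1.29×10^7 L_sun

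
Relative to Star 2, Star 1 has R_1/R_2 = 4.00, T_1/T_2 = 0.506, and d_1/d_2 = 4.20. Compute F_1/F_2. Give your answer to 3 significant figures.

0.0595

L_1/L_2 = (R_1/R_2)²(T_1/T_2)⁴ = (4.00)² × (0.506)⁴ = 1.049.
F_1/F_2 = (L_1/L_2)/(d_1/d_2)² = 1.049 / (4.20)² = 0.05946.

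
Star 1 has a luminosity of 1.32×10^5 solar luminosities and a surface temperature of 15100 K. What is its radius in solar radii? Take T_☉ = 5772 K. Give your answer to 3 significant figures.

53.1 solar radii

R/R_☉ = √(L/L_☉) / (T/T_☉)² = √(1.32×10^5) / (2.616)²
       = 363.3 / 6.844 = 53.09.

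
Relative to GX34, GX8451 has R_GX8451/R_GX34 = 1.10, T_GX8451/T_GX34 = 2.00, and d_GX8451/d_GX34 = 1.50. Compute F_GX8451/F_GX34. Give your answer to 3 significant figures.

L_GX8451/L_GX34 = (R_GX8451/R_GX34)²(T_GX8451/T_GX34)⁴ = (1.10)² × (2.00)⁴ = 19.36.
F_GX8451/F_GX34 = (L_GX8451/L_GX34)/(d_GX8451/d_GX34)² = 19.36 / (1.50)² = 8.604.

8.60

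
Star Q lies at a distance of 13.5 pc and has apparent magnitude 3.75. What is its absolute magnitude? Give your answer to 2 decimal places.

3.10

M = m − 5 log₁₀(d/10 pc) = 3.75 − 5 log₁₀(13.5/10)
  = 3.75 − 5 × 0.130 = 3.75 − 0.65 = 3.10.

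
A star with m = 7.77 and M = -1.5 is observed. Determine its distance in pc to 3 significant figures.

714 pc

m − M = 5 log₁₀(d/10 pc)
7.77 − (-1.5) = 9.27 = 5 log₁₀(d/10)
d = 10 × 10^(9.27/5) = 10 × 10^1.854 = 714.5 pc.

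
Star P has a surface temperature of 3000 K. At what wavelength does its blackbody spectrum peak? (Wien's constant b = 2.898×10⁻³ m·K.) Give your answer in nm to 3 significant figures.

966 nm

λ_max = b/T = 2.898×10⁻³ / 3000 = 9.66×10^-7 m = 966.0 nm.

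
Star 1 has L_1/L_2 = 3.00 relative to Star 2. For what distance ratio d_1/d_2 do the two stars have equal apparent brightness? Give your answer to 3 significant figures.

Equal flux requires L_1/d_1² = L_2/d_2², so d_1/d_2 = √(L_1/L_2)
= √(3.00) = 1.732.

1.73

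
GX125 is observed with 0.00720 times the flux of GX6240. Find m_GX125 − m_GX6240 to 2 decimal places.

m_GX125 − m_GX6240 = −2.5 log₁₀(F_GX125/F_GX6240) = −2.5 log₁₀(0.00720) = −2.5 × (-2.143) = 5.357.

5.36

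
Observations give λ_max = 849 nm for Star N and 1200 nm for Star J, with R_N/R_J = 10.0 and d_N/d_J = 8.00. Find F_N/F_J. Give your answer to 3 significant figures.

Wien's law: T_N/T_J = λ_J/λ_N = 1200/849 = 1.413.
L_N/L_J = (R_N/R_J)²(T_N/T_J)⁴ = (10.0)²(1.413)⁴ = 399.1.
F_N/F_J = (L_N/L_J)/(d_N/d_J)² = 399.1/(8.00)² = 6.236.

6.24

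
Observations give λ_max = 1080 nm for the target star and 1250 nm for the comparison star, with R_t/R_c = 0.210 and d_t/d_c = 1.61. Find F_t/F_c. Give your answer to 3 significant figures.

0.0305

Wien's law: T_t/T_c = λ_c/λ_t = 1250/1080 = 1.157.
L_t/L_c = (R_t/R_c)²(T_t/T_c)⁴ = (0.210)²(1.157)⁴ = 0.07914.
F_t/F_c = (L_t/L_c)/(d_t/d_c)² = 0.07914/(1.61)² = 0.03053.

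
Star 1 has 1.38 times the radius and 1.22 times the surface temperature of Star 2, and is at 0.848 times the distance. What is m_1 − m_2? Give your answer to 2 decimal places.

L_1/L_2 = (1.38)²(1.22)⁴ = 4.219.
F_1/F_2 = (L_1/L_2)/(d_1/d_2)² = 4.219/0.7191 = 5.867.
m_1 − m_2 = −2.5 log₁₀(5.867) = -1.92.

-1.92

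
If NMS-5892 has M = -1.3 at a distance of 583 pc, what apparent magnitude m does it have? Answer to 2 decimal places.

7.53

m = M + 5 log₁₀(d/10 pc) = -1.3 + 5 log₁₀(583/10)
  = -1.3 + 5 × 1.766 = -1.3 + 8.83 = 7.53.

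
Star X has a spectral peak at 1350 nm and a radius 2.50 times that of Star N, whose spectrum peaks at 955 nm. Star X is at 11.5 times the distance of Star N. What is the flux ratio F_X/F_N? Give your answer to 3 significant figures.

Wien's law: T_X/T_N = λ_N/λ_X = 955/1350 = 0.7074.
L_X/L_N = (R_X/R_N)²(T_X/T_N)⁴ = (2.50)²(0.7074)⁴ = 1.565.
F_X/F_N = (L_X/L_N)/(d_X/d_N)² = 1.565/(11.5)² = 0.01183.

0.0118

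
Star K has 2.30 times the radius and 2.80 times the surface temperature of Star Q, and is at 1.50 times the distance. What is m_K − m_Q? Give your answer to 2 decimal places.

-5.40

L_K/L_Q = (2.30)²(2.80)⁴ = 325.2.
F_K/F_Q = (L_K/L_Q)/(d_K/d_Q)² = 325.2/2.250 = 144.5.
m_K − m_Q = −2.5 log₁₀(144.5) = -5.40.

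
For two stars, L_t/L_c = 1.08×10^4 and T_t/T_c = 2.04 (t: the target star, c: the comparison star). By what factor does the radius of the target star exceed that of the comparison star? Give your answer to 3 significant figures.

L ∝ R²T⁴ gives R ∝ √L / T², so
R_t/R_c = √(1.08×10^4) / (2.04)² = 103.9 / 4.162 = 24.97.

25.0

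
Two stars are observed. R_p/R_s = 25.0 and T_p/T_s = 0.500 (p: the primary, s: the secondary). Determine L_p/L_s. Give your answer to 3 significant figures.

39.1

From the Stefan–Boltzmann law, L ∝ R²T⁴, so
L_p/L_s = (R_p/R_s)² (T_p/T_s)⁴ = (25.0)² × (0.500)⁴ = 625.0 × 0.06250 = 39.06.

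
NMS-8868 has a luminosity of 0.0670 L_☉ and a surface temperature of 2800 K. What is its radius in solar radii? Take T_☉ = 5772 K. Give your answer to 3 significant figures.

R/R_☉ = √(L/L_☉) / (T/T_☉)² = √(0.0670) / (0.4851)²
       = 0.2588 / 0.2353 = 1.100.

1.10 solar radii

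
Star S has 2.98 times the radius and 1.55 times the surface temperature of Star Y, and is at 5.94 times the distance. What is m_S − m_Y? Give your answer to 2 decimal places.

L_S/L_Y = (2.98)²(1.55)⁴ = 51.26.
F_S/F_Y = (L_S/L_Y)/(d_S/d_Y)² = 51.26/35.28 = 1.453.
m_S − m_Y = −2.5 log₁₀(1.453) = -0.41.

-0.41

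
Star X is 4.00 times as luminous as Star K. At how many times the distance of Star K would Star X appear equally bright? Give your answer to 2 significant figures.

2.0

Equal flux requires L_X/d_X² = L_K/d_K², so d_X/d_K = √(L_X/L_K)
= √(4.00) = 2.000.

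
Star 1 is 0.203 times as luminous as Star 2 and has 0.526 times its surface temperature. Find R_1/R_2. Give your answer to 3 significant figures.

1.63

L ∝ R²T⁴ gives R ∝ √L / T², so
R_1/R_2 = √(0.203) / (0.526)² = 0.4506 / 0.2767 = 1.628.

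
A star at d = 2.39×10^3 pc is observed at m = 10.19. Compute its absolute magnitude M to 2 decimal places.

-1.70

M = m − 5 log₁₀(d/10 pc) = 10.19 − 5 log₁₀(2.39×10^3/10)
  = 10.19 − 5 × 2.378 = 10.19 − 11.89 = -1.70.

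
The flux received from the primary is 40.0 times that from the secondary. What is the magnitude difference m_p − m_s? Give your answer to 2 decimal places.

m_p − m_s = −2.5 log₁₀(F_p/F_s) = −2.5 log₁₀(40.0) = −2.5 × (1.602) = -4.005.

-4.01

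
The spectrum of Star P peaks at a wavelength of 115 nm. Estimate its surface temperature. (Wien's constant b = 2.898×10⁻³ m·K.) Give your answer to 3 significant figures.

2.52×10^4 K

T = b/λ_max = 2.898×10⁻³ / (115×10⁻⁹) = 2.520×10^4 K.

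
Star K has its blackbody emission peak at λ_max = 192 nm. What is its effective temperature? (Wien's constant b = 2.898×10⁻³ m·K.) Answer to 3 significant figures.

T = b/λ_max = 2.898×10⁻³ / (192×10⁻⁹) = 1.509×10^4 K.

1.51×10^4 K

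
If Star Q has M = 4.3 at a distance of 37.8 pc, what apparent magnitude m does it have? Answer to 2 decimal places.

7.19

m = M + 5 log₁₀(d/10 pc) = 4.3 + 5 log₁₀(37.8/10)
  = 4.3 + 5 × 0.577 = 4.3 + 2.89 = 7.19.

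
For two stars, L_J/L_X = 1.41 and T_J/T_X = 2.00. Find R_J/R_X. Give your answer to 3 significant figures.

L ∝ R²T⁴ gives R ∝ √L / T², so
R_J/R_X = √(1.41) / (2.00)² = 1.187 / 4.000 = 0.2969.

0.297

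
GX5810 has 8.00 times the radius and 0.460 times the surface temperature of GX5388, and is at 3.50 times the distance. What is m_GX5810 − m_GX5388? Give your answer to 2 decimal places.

L_GX5810/L_GX5388 = (8.00)²(0.460)⁴ = 2.866.
F_GX5810/F_GX5388 = (L_GX5810/L_GX5388)/(d_GX5810/d_GX5388)² = 2.866/12.25 = 0.2339.
m_GX5810 − m_GX5388 = −2.5 log₁₀(0.2339) = 1.58.

1.58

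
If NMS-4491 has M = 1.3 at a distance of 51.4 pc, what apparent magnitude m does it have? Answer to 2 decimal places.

m = M + 5 log₁₀(d/10 pc) = 1.3 + 5 log₁₀(51.4/10)
  = 1.3 + 5 × 0.711 = 1.3 + 3.55 = 4.85.

4.85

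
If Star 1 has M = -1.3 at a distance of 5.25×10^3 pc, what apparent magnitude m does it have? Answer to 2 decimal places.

12.30

m = M + 5 log₁₀(d/10 pc) = -1.3 + 5 log₁₀(5.25×10^3/10)
  = -1.3 + 5 × 2.720 = -1.3 + 13.60 = 12.30.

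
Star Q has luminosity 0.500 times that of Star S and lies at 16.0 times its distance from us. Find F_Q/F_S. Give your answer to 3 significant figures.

F = L/(4πd²), so F_Q/F_S = (L_Q/L_S) / (d_Q/d_S)²
= 0.500 / (16.0)² = 0.500 / 256.0 = 0.001953.

0.00195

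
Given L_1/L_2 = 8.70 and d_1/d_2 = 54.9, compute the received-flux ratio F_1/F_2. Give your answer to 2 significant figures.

F = L/(4πd²), so F_1/F_2 = (L_1/L_2) / (d_1/d_2)²
= 8.70 / (54.9)² = 8.70 / 3014 = 0.002887.

0.0029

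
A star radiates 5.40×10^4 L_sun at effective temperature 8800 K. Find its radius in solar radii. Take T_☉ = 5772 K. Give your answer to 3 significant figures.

R/R_☉ = √(L/L_☉) / (T/T_☉)² = √(5.40×10^4) / (1.525)²
       = 232.4 / 2.324 = 99.97.

100 solar radii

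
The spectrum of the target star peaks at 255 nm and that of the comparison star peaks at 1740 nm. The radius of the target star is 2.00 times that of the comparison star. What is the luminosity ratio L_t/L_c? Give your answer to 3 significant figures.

8.67×10^3

Wien's law gives T ∝ 1/λ_max, so T_t/T_c = λ_c/λ_t = 1740/255 = 6.824.
Then L ∝ R²T⁴ gives L_t/L_c = (2.00)² × (6.824)⁴ = 4.000 × 2168 = 8672.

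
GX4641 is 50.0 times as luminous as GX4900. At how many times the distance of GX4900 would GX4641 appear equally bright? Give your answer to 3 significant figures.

Equal flux requires L_GX4641/d_GX4641² = L_GX4900/d_GX4900², so d_GX4641/d_GX4900 = √(L_GX4641/L_GX4900)
= √(50.0) = 7.071.

7.07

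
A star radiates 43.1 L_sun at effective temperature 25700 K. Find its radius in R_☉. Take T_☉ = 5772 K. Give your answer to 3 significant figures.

R/R_☉ = √(L/L_☉) / (T/T_☉)² = √(43.1) / (4.453)²
       = 6.565 / 19.83 = 0.3312.

0.331 R_☉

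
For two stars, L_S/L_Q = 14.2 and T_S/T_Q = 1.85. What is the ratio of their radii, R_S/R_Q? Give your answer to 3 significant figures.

1.10

L ∝ R²T⁴ gives R ∝ √L / T², so
R_S/R_Q = √(14.2) / (1.85)² = 3.768 / 3.423 = 1.101.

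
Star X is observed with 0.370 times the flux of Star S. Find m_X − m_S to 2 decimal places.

1.08

m_X − m_S = −2.5 log₁₀(F_X/F_S) = −2.5 log₁₀(0.370) = −2.5 × (-0.432) = 1.079.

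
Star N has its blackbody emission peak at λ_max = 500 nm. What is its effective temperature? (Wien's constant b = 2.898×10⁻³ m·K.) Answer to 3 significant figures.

5.80×10^3 K

T = b/λ_max = 2.898×10⁻³ / (500×10⁻⁹) = 5796 K.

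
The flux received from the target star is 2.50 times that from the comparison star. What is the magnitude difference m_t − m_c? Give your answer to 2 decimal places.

m_t − m_c = −2.5 log₁₀(F_t/F_c) = −2.5 log₁₀(2.50) = −2.5 × (0.398) = -0.995.

-0.99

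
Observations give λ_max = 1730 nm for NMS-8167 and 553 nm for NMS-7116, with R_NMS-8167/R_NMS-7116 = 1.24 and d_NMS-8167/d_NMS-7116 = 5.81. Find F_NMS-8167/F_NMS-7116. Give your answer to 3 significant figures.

Wien's law: T_NMS-8167/T_NMS-7116 = λ_NMS-7116/λ_NMS-8167 = 553/1730 = 0.3197.
L_NMS-8167/L_NMS-7116 = (R_NMS-8167/R_NMS-7116)²(T_NMS-8167/T_NMS-7116)⁴ = (1.24)²(0.3197)⁴ = 0.01605.
F_NMS-8167/F_NMS-7116 = (L_NMS-8167/L_NMS-7116)/(d_NMS-8167/d_NMS-7116)² = 0.01605/(5.81)² = 4.756×10^-4.

4.76×10^-4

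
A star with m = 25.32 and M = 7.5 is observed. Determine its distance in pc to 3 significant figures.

3.66×10^4 pc

m − M = 5 log₁₀(d/10 pc)
25.32 − (7.5) = 17.82 = 5 log₁₀(d/10)
d = 10 × 10^(17.82/5) = 10 × 10^3.564 = 3.664×10^4 pc.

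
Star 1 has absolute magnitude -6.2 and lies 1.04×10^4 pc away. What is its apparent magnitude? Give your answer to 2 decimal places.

8.89

m = M + 5 log₁₀(d/10 pc) = -6.2 + 5 log₁₀(1.04×10^4/10)
  = -6.2 + 5 × 3.017 = -6.2 + 15.09 = 8.89.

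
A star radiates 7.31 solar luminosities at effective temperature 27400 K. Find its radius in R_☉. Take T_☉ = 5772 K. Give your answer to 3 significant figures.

0.120 R_☉

R/R_☉ = √(L/L_☉) / (T/T_☉)² = √(7.31) / (4.747)²
       = 2.704 / 22.53 = 0.1200.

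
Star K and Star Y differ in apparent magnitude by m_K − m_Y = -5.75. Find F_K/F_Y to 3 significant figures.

F_K/F_Y = 10^(−(m_K − m_Y)/2.5) = 10^(5.75/2.5) = 10^2.300 = 199.5.

200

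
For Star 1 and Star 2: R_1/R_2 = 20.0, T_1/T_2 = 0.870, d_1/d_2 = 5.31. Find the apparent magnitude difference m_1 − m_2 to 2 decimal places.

L_1/L_2 = (20.0)²(0.870)⁴ = 229.2.
F_1/F_2 = (L_1/L_2)/(d_1/d_2)² = 229.2/28.20 = 8.127.
m_1 − m_2 = −2.5 log₁₀(8.127) = -2.27.

-2.27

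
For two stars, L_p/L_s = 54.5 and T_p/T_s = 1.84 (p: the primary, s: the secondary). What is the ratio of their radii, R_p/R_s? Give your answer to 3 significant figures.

2.18

L ∝ R²T⁴ gives R ∝ √L / T², so
R_p/R_s = √(54.5) / (1.84)² = 7.382 / 3.386 = 2.181.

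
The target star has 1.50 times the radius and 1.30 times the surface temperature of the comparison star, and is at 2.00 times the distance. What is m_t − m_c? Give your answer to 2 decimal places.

L_t/L_c = (1.50)²(1.30)⁴ = 6.426.
F_t/F_c = (L_t/L_c)/(d_t/d_c)² = 6.426/4.000 = 1.607.
m_t − m_c = −2.5 log₁₀(1.607) = -0.51.

-0.51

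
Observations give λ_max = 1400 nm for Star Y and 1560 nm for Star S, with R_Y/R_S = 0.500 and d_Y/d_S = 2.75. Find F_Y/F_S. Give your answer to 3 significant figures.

0.0510

Wien's law: T_Y/T_S = λ_S/λ_Y = 1560/1400 = 1.114.
L_Y/L_S = (R_Y/R_S)²(T_Y/T_S)⁴ = (0.500)²(1.114)⁴ = 0.3854.
F_Y/F_S = (L_Y/L_S)/(d_Y/d_S)² = 0.3854/(2.75)² = 0.05096.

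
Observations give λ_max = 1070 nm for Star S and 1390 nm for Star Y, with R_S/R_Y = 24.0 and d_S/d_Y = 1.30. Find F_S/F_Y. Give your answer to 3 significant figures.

971

Wien's law: T_S/T_Y = λ_Y/λ_S = 1390/1070 = 1.299.
L_S/L_Y = (R_S/R_Y)²(T_S/T_Y)⁴ = (24.0)²(1.299)⁴ = 1640.
F_S/F_Y = (L_S/L_Y)/(d_S/d_Y)² = 1640/(1.30)² = 970.6.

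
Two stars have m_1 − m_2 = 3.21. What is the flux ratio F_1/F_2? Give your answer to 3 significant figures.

0.0520

F_1/F_2 = 10^(−(m_1 − m_2)/2.5) = 10^(-3.21/2.5) = 10^-1.284 = 0.05200.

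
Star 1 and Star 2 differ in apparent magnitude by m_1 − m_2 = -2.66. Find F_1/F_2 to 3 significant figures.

11.6

F_1/F_2 = 10^(−(m_1 − m_2)/2.5) = 10^(2.66/2.5) = 10^1.064 = 11.59.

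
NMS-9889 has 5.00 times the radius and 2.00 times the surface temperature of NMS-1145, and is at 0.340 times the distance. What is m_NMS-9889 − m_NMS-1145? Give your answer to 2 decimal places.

L_NMS-9889/L_NMS-1145 = (5.00)²(2.00)⁴ = 400.0.
F_NMS-9889/F_NMS-1145 = (L_NMS-9889/L_NMS-1145)/(d_NMS-9889/d_NMS-1145)² = 400.0/0.1156 = 3460.
m_NMS-9889 − m_NMS-1145 = −2.5 log₁₀(3460) = -8.85.

-8.85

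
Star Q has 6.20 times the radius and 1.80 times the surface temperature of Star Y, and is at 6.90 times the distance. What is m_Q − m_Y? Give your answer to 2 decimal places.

-2.32

L_Q/L_Y = (6.20)²(1.80)⁴ = 403.5.
F_Q/F_Y = (L_Q/L_Y)/(d_Q/d_Y)² = 403.5/47.61 = 8.476.
m_Q − m_Y = −2.5 log₁₀(8.476) = -2.32.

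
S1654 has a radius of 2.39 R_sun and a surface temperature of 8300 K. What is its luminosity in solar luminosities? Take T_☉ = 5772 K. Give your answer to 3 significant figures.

L/L_☉ = (R/R_☉)² (T/T_☉)⁴ = (2.39)² × (8300/5772)⁴
       = 5.712 × (1.438)⁴ = 5.712 × 4.276 = 24.42.

24.4 solar luminosities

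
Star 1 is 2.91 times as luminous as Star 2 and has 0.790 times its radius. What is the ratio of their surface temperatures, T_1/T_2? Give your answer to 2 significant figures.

L ∝ R²T⁴ gives T ∝ (L/R²)^(1/4), so
T_1/T_2 = (2.91 / 0.790²)^(1/4) = (4.663)^(1/4) = 1.469.

1.5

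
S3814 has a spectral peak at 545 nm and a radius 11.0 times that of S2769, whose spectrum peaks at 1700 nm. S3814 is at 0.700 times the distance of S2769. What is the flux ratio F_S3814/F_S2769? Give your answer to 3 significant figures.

2.34×10^4

Wien's law: T_S3814/T_S2769 = λ_S2769/λ_S3814 = 1700/545 = 3.119.
L_S3814/L_S2769 = (R_S3814/R_S2769)²(T_S3814/T_S2769)⁴ = (11.0)²(3.119)⁴ = 1.145×10^4.
F_S3814/F_S2769 = (L_S3814/L_S2769)/(d_S3814/d_S2769)² = 1.145×10^4/(0.700)² = 2.338×10^4.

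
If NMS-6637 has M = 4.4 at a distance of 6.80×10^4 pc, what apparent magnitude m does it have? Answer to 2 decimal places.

23.56

m = M + 5 log₁₀(d/10 pc) = 4.4 + 5 log₁₀(6.80×10^4/10)
  = 4.4 + 5 × 3.833 = 4.4 + 19.16 = 23.56.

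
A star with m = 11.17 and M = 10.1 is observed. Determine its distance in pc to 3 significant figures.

16.4 pc

m − M = 5 log₁₀(d/10 pc)
11.17 − (10.1) = 1.07 = 5 log₁₀(d/10)
d = 10 × 10^(1.07/5) = 10 × 10^0.214 = 16.37 pc.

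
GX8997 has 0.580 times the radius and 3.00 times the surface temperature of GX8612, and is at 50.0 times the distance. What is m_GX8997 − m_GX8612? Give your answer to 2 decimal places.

L_GX8997/L_GX8612 = (0.580)²(3.00)⁴ = 27.25.
F_GX8997/F_GX8612 = (L_GX8997/L_GX8612)/(d_GX8997/d_GX8612)² = 27.25/2500 = 0.01090.
m_GX8997 − m_GX8612 = −2.5 log₁₀(0.01090) = 4.91.

4.91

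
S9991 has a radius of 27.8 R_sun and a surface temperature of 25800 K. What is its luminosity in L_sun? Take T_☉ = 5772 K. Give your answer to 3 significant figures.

L/L_☉ = (R/R_☉)² (T/T_☉)⁴ = (27.8)² × (25800/5772)⁴
       = 772.8 × (4.470)⁴ = 772.8 × 399.2 = 3.085×10^5.

3.09×10^5 L_sun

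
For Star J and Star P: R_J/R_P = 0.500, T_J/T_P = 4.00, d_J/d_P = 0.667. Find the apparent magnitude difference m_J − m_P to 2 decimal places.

-5.39

L_J/L_P = (0.500)²(4.00)⁴ = 64.00.
F_J/F_P = (L_J/L_P)/(d_J/d_P)² = 64.00/0.4449 = 143.9.
m_J − m_P = −2.5 log₁₀(143.9) = -5.39.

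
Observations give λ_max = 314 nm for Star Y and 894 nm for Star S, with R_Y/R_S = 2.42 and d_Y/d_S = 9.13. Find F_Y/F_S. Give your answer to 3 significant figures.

Wien's law: T_Y/T_S = λ_S/λ_Y = 894/314 = 2.847.
L_Y/L_S = (R_Y/R_S)²(T_Y/T_S)⁴ = (2.42)²(2.847)⁴ = 384.8.
F_Y/F_S = (L_Y/L_S)/(d_Y/d_S)² = 384.8/(9.13)² = 4.617.

4.62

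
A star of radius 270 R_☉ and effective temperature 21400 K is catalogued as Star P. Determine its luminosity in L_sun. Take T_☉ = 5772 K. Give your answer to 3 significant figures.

1.38×10^7 L_sun

L/L_☉ = (R/R_☉)² (T/T_☉)⁴ = (270)² × (21400/5772)⁴
       = 7.290×10^4 × (3.708)⁴ = 7.290×10^4 × 189.0 = 1.377×10^7.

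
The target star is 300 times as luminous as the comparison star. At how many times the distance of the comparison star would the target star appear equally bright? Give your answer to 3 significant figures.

17.3

Equal flux requires L_t/d_t² = L_c/d_c², so d_t/d_c = √(L_t/L_c)
= √(300) = 17.32.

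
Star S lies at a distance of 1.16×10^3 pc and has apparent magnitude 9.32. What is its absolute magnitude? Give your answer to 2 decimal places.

-1.00

M = m − 5 log₁₀(d/10 pc) = 9.32 − 5 log₁₀(1.16×10^3/10)
  = 9.32 − 5 × 2.064 = 9.32 − 10.32 = -1.00.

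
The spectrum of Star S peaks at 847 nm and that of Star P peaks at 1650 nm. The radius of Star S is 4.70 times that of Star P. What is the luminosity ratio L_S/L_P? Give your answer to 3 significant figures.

318

Wien's law gives T ∝ 1/λ_max, so T_S/T_P = λ_P/λ_S = 1650/847 = 1.948.
Then L ∝ R²T⁴ gives L_S/L_P = (4.70)² × (1.948)⁴ = 22.09 × 14.40 = 318.1.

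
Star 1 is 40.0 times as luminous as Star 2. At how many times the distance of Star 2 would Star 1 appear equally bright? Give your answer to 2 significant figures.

6.3

Equal flux requires L_1/d_1² = L_2/d_2², so d_1/d_2 = √(L_1/L_2)
= √(40.0) = 6.325.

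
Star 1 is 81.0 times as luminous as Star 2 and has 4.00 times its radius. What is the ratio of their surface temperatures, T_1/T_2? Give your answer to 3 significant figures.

1.50

L ∝ R²T⁴ gives T ∝ (L/R²)^(1/4), so
T_1/T_2 = (81.0 / 4.00²)^(1/4) = (5.062)^(1/4) = 1.500.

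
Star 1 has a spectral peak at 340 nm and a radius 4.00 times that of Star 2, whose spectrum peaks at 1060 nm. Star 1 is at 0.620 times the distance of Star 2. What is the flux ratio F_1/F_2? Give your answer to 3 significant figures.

3.93×10^3

Wien's law: T_1/T_2 = λ_2/λ_1 = 1060/340 = 3.118.
L_1/L_2 = (R_1/R_2)²(T_1/T_2)⁴ = (4.00)²(3.118)⁴ = 1512.
F_1/F_2 = (L_1/L_2)/(d_1/d_2)² = 1512/(0.620)² = 3932.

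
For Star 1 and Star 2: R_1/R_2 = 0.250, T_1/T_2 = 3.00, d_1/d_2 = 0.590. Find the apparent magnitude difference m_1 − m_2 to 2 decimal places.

-2.91

L_1/L_2 = (0.250)²(3.00)⁴ = 5.062.
F_1/F_2 = (L_1/L_2)/(d_1/d_2)² = 5.062/0.3481 = 14.54.
m_1 − m_2 = −2.5 log₁₀(14.54) = -2.91.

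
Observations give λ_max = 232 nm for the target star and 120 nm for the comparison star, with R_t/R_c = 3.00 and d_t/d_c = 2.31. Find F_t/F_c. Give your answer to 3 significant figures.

0.121

Wien's law: T_t/T_c = λ_c/λ_t = 120/232 = 0.5172.
L_t/L_c = (R_t/R_c)²(T_t/T_c)⁴ = (3.00)²(0.5172)⁴ = 0.6442.
F_t/F_c = (L_t/L_c)/(d_t/d_c)² = 0.6442/(2.31)² = 0.1207.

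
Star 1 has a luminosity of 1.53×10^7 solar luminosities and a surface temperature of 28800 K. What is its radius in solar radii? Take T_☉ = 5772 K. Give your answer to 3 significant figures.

R/R_☉ = √(L/L_☉) / (T/T_☉)² = √(1.53×10^7) / (4.990)²
       = 3912 / 24.90 = 157.1.

157 solar radii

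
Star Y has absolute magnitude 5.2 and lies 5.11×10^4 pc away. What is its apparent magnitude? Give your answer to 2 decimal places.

23.74

m = M + 5 log₁₀(d/10 pc) = 5.2 + 5 log₁₀(5.11×10^4/10)
  = 5.2 + 5 × 3.708 = 5.2 + 18.54 = 23.74.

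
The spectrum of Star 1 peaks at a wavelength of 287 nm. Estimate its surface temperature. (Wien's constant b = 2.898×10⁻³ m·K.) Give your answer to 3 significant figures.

1.01×10^4 K

T = b/λ_max = 2.898×10⁻³ / (287×10⁻⁹) = 1.010×10^4 K.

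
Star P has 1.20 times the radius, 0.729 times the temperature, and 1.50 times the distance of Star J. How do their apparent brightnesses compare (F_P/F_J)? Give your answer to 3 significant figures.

0.181

L_P/L_J = (R_P/R_J)²(T_P/T_J)⁴ = (1.20)² × (0.729)⁴ = 0.4067.
F_P/F_J = (L_P/L_J)/(d_P/d_J)² = 0.4067 / (1.50)² = 0.1808.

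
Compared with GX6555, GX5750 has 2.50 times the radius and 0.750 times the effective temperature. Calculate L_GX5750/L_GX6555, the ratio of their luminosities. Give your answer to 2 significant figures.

2.0

From the Stefan–Boltzmann law, L ∝ R²T⁴, so
L_GX5750/L_GX6555 = (R_GX5750/R_GX6555)² (T_GX5750/T_GX6555)⁴ = (2.50)² × (0.750)⁴ = 6.250 × 0.3164 = 1.978.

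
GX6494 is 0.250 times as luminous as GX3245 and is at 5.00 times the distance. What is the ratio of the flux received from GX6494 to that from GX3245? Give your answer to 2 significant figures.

0.010

F = L/(4πd²), so F_GX6494/F_GX3245 = (L_GX6494/L_GX3245) / (d_GX6494/d_GX3245)²
= 0.250 / (5.00)² = 0.250 / 25.00 = 0.01000.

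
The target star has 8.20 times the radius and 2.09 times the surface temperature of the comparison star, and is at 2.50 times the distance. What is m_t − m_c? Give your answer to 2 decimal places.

-5.78

L_t/L_c = (8.20)²(2.09)⁴ = 1283.
F_t/F_c = (L_t/L_c)/(d_t/d_c)² = 1283/6.250 = 205.3.
m_t − m_c = −2.5 log₁₀(205.3) = -5.78.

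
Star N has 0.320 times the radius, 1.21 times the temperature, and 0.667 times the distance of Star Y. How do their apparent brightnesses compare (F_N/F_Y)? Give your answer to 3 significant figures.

L_N/L_Y = (R_N/R_Y)²(T_N/T_Y)⁴ = (0.320)² × (1.21)⁴ = 0.2195.
F_N/F_Y = (L_N/L_Y)/(d_N/d_Y)² = 0.2195 / (0.667)² = 0.4934.

0.493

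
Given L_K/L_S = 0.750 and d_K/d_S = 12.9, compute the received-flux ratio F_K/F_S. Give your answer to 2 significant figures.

F = L/(4πd²), so F_K/F_S = (L_K/L_S) / (d_K/d_S)²
= 0.750 / (12.9)² = 0.750 / 166.4 = 0.004507.

0.0045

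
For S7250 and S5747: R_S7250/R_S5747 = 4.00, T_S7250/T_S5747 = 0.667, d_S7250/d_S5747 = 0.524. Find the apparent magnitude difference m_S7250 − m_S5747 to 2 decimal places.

L_S7250/L_S5747 = (4.00)²(0.667)⁴ = 3.167.
F_S7250/F_S5747 = (L_S7250/L_S5747)/(d_S7250/d_S5747)² = 3.167/0.2746 = 11.53.
m_S7250 − m_S5747 = −2.5 log₁₀(11.53) = -2.65.

-2.65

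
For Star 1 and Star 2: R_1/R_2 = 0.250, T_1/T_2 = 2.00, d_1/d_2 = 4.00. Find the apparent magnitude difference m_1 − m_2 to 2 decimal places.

3.01

L_1/L_2 = (0.250)²(2.00)⁴ = 1.000.
F_1/F_2 = (L_1/L_2)/(d_1/d_2)² = 1.000/16.00 = 0.06250.
m_1 − m_2 = −2.5 log₁₀(0.06250) = 3.01.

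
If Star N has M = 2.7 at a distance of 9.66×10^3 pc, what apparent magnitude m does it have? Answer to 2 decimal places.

17.62

m = M + 5 log₁₀(d/10 pc) = 2.7 + 5 log₁₀(9.66×10^3/10)
  = 2.7 + 5 × 2.985 = 2.7 + 14.92 = 17.62.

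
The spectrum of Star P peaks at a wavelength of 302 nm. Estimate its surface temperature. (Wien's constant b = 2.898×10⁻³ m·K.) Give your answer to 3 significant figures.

T = b/λ_max = 2.898×10⁻³ / (302×10⁻⁹) = 9596 K.

9.60×10^3 K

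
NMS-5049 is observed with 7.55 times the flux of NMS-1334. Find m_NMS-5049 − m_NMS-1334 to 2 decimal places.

-2.19

m_NMS-5049 − m_NMS-1334 = −2.5 log₁₀(F_NMS-5049/F_NMS-1334) = −2.5 log₁₀(7.55) = −2.5 × (0.878) = -2.195.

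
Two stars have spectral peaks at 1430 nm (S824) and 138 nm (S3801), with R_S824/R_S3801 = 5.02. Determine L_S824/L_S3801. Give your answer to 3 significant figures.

Wien's law gives T ∝ 1/λ_max, so T_S824/T_S3801 = λ_S3801/λ_S824 = 138/1430 = 0.09650.
Then L ∝ R²T⁴ gives L_S824/L_S3801 = (5.02)² × (0.09650)⁴ = 25.20 × 8.673×10^-5 = 0.002186.

0.00219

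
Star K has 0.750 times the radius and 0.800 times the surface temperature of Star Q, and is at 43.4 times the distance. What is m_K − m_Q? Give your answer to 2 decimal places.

L_K/L_Q = (0.750)²(0.800)⁴ = 0.2304.
F_K/F_Q = (L_K/L_Q)/(d_K/d_Q)² = 0.2304/1884 = 1.223×10^-4.
m_K − m_Q = −2.5 log₁₀(1.223×10^-4) = 9.78.

9.78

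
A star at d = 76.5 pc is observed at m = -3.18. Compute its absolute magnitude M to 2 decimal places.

M = m − 5 log₁₀(d/10 pc) = -3.18 − 5 log₁₀(76.5/10)
  = -3.18 − 5 × 0.884 = -3.18 − 4.42 = -7.60.

-7.60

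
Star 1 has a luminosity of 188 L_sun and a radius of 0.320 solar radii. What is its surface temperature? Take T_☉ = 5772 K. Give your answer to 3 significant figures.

T/T_☉ = (L/L_☉)^(1/4) / (R/R_☉)^(1/2)
T = 5772 × (188)^(1/4) / √(0.320) = 5772 × 3.703 / 0.5657 = 3.778×10^4 K.

3.78×10^4 K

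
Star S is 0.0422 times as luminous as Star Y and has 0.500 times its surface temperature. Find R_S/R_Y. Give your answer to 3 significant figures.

L ∝ R²T⁴ gives R ∝ √L / T², so
R_S/R_Y = √(0.0422) / (0.500)² = 0.2054 / 0.2500 = 0.8217.

0.822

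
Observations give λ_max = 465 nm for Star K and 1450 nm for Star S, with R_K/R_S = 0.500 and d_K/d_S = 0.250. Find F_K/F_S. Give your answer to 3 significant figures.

378

Wien's law: T_K/T_S = λ_S/λ_K = 1450/465 = 3.118.
L_K/L_S = (R_K/R_S)²(T_K/T_S)⁴ = (0.500)²(3.118)⁴ = 23.64.
F_K/F_S = (L_K/L_S)/(d_K/d_S)² = 23.64/(0.250)² = 378.2.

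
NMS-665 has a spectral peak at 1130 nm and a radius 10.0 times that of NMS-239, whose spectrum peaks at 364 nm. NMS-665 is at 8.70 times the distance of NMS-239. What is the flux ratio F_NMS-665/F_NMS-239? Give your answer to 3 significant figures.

Wien's law: T_NMS-665/T_NMS-239 = λ_NMS-239/λ_NMS-665 = 364/1130 = 0.3221.
L_NMS-665/L_NMS-239 = (R_NMS-665/R_NMS-239)²(T_NMS-665/T_NMS-239)⁴ = (10.0)²(0.3221)⁴ = 1.077.
F_NMS-665/F_NMS-239 = (L_NMS-665/L_NMS-239)/(d_NMS-665/d_NMS-239)² = 1.077/(8.70)² = 0.01423.

0.0142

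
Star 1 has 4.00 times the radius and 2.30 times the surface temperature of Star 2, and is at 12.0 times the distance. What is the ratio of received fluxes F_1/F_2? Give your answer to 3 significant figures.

L_1/L_2 = (R_1/R_2)²(T_1/T_2)⁴ = (4.00)² × (2.30)⁴ = 447.7.
F_1/F_2 = (L_1/L_2)/(d_1/d_2)² = 447.7 / (12.0)² = 3.109.

3.11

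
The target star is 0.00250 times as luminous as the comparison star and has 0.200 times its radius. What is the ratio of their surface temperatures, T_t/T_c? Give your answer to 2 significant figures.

L ∝ R²T⁴ gives T ∝ (L/R²)^(1/4), so
T_t/T_c = (0.00250 / 0.200²)^(1/4) = (0.06250)^(1/4) = 0.5000.

0.50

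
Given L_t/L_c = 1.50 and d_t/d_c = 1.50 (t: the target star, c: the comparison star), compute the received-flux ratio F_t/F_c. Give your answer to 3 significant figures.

F = L/(4πd²), so F_t/F_c = (L_t/L_c) / (d_t/d_c)²
= 1.50 / (1.50)² = 1.50 / 2.250 = 0.6667.

0.667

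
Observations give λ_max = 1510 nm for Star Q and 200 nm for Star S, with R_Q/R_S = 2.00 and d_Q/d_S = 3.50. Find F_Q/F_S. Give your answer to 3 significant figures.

Wien's law: T_Q/T_S = λ_S/λ_Q = 200/1510 = 0.1325.
L_Q/L_S = (R_Q/R_S)²(T_Q/T_S)⁴ = (2.00)²(0.1325)⁴ = 0.001231.
F_Q/F_S = (L_Q/L_S)/(d_Q/d_S)² = 0.001231/(3.50)² = 1.005×10^-4.

1.00×10^-4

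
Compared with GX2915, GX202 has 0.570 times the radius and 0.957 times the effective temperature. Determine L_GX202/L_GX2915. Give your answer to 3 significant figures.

From the Stefan–Boltzmann law, L ∝ R²T⁴, so
L_GX202/L_GX2915 = (R_GX202/R_GX2915)² (T_GX202/T_GX2915)⁴ = (0.570)² × (0.957)⁴ = 0.3249 × 0.8388 = 0.2725.

0.273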